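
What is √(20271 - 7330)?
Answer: √12941 ≈ 113.76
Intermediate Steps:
√(20271 - 7330) = √12941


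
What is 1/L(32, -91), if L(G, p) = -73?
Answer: -1/73 ≈ -0.013699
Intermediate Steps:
1/L(32, -91) = 1/(-73) = -1/73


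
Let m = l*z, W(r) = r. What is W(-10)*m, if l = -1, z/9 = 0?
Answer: 0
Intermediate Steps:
z = 0 (z = 9*0 = 0)
m = 0 (m = -1*0 = 0)
W(-10)*m = -10*0 = 0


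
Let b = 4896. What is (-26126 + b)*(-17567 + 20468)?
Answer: -61588230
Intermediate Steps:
(-26126 + b)*(-17567 + 20468) = (-26126 + 4896)*(-17567 + 20468) = -21230*2901 = -61588230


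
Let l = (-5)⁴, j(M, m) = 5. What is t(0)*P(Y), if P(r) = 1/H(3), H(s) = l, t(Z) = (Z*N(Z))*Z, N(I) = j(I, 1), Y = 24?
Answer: 0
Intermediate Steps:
N(I) = 5
t(Z) = 5*Z² (t(Z) = (Z*5)*Z = (5*Z)*Z = 5*Z²)
l = 625
H(s) = 625
P(r) = 1/625
t(0)*P(Y) = (5*0²)*(1/625) = (5*0)*(1/625) = 0*(1/625) = 0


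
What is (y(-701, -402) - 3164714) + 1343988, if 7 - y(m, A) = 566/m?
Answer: -1276323453/701 ≈ -1.8207e+6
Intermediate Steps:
y(m, A) = 7 - 566/m
(y(-701, -402) - 3164714) + 1343988 = ((7 - 566/(-701)) - 3164714) + 1343988 = ((7 - 566*(-1/701)) - 3164714) + 1343988 = ((7 + 566/701) - 3164714) + 1343988 = (5473/701 - 3164714) + 1343988 = -2218459041/701 + 1343988 = -1276323453/701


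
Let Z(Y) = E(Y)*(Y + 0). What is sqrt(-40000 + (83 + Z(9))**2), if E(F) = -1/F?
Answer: 2*I*sqrt(8319) ≈ 182.42*I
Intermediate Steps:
Z(Y) = -1 (Z(Y) = (-1/Y)*(Y + 0) = (-1/Y)*Y = -1)
sqrt(-40000 + (83 + Z(9))**2) = sqrt(-40000 + (83 - 1)**2) = sqrt(-40000 + 82**2) = sqrt(-40000 + 6724) = sqrt(-33276) = 2*I*sqrt(8319)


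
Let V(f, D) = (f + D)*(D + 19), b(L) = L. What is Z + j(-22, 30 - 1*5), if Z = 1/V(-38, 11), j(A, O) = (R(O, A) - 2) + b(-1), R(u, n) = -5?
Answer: -6481/810 ≈ -8.0012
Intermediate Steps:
V(f, D) = (19 + D)*(D + f) (V(f, D) = (D + f)*(19 + D) = (19 + D)*(D + f))
j(A, O) = -8 (j(A, O) = (-5 - 2) - 1 = -7 - 1 = -8)
Z = -1/810 (Z = 1/(11² + 19*11 + 19*(-38) + 11*(-38)) = 1/(121 + 209 - 722 - 418) = 1/(-810) = -1/810 ≈ -0.0012346)
Z + j(-22, 30 - 1*5) = -1/810 - 8 = -6481/810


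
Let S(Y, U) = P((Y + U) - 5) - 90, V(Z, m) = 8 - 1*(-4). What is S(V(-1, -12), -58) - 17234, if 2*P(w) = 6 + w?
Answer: -34693/2 ≈ -17347.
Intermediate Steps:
V(Z, m) = 12 (V(Z, m) = 8 + 4 = 12)
P(w) = 3 + w/2 (P(w) = (6 + w)/2 = 3 + w/2)
S(Y, U) = -179/2 + U/2 + Y/2 (S(Y, U) = (3 + ((Y + U) - 5)/2) - 90 = (3 + ((U + Y) - 5)/2) - 90 = (3 + (-5 + U + Y)/2) - 90 = (3 + (-5/2 + U/2 + Y/2)) - 90 = (½ + U/2 + Y/2) - 90 = -179/2 + U/2 + Y/2)
S(V(-1, -12), -58) - 17234 = (-179/2 + (½)*(-58) + (½)*12) - 17234 = (-179/2 - 29 + 6) - 17234 = -225/2 - 17234 = -34693/2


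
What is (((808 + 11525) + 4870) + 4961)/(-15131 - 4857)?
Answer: -5541/4997 ≈ -1.1089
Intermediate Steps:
(((808 + 11525) + 4870) + 4961)/(-15131 - 4857) = ((12333 + 4870) + 4961)/(-19988) = (17203 + 4961)*(-1/19988) = 22164*(-1/19988) = -5541/4997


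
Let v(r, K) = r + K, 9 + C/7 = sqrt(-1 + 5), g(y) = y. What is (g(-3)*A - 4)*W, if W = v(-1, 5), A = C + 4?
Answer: 524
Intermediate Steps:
C = -49 (C = -63 + 7*sqrt(-1 + 5) = -63 + 7*sqrt(4) = -63 + 7*2 = -63 + 14 = -49)
v(r, K) = K + r
A = -45 (A = -49 + 4 = -45)
W = 4 (W = 5 - 1 = 4)
(g(-3)*A - 4)*W = (-3*(-45) - 4)*4 = (135 - 4)*4 = 131*4 = 524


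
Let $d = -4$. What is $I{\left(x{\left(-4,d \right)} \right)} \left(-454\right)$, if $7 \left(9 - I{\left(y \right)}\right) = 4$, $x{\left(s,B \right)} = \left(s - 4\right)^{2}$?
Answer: $- \frac{26786}{7} \approx -3826.6$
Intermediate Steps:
$x{\left(s,B \right)} = \left(-4 + s\right)^{2}$
$I{\left(y \right)} = \frac{59}{7}$ ($I{\left(y \right)} = 9 - \frac{4}{7} = \frac{59}{7}$)
$I{\left(x{\left(-4,d \right)} \right)} \left(-454\right) = \frac{59}{7} \left(-454\right) = - \frac{26786}{7}$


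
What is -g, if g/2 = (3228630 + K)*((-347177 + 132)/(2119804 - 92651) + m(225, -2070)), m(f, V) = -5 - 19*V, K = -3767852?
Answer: 85970799910477920/2027153 ≈ 4.2410e+10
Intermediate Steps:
g = -85970799910477920/2027153 (g = 2*((3228630 - 3767852)*((-347177 + 132)/(2119804 - 92651) + (-5 - 19*(-2070)))) = 2*(-539222*(-347045/2027153 + (-5 + 39330))) = 2*(-539222*(-347045*1/2027153 + 39325)) = 2*(-539222*(-347045/2027153 + 39325)) = 2*(-539222*79717444680/2027153) = 2*(-42985399955238960/2027153) = -85970799910477920/2027153 ≈ -4.2410e+10)
-g = -1*(-85970799910477920/2027153) = 85970799910477920/2027153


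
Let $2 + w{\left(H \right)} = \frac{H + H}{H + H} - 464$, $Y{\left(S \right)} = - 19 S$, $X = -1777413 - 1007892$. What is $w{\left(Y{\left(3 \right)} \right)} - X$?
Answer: $2784840$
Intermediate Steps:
$X = -2785305$ ($X = -1777413 - 1007892 = -2785305$)
$w{\left(H \right)} = -465$ ($w{\left(H \right)} = -2 + \left(\frac{H + H}{H + H} - 464\right) = -2 - \left(464 - \frac{2 H}{2 H}\right) = -2 + \left(2 H \frac{1}{2 H} - 464\right) = -2 + \left(1 - 464\right) = -2 - 463 = -465$)
$w{\left(Y{\left(3 \right)} \right)} - X = -465 - -2785305 = -465 + 2785305 = 2784840$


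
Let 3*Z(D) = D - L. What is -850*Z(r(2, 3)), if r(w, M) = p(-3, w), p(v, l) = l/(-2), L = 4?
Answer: 4250/3 ≈ 1416.7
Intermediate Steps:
p(v, l) = -l/2 (p(v, l) = l*(-½) = -l/2)
r(w, M) = -w/2
Z(D) = -4/3 + D/3 (Z(D) = (D - 1*4)/3 = (D - 4)/3 = (-4 + D)/3 = -4/3 + D/3)
-850*Z(r(2, 3)) = -850*(-4/3 + (-½*2)/3) = -850*(-4/3 + (⅓)*(-1)) = -850*(-4/3 - ⅓) = -850*(-5/3) = 4250/3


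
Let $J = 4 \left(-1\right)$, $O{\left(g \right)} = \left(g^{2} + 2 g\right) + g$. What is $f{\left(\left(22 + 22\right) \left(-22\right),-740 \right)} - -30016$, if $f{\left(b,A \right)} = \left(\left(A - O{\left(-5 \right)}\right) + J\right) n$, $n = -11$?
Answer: $38310$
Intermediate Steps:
$O{\left(g \right)} = g^{2} + 3 g$
$J = -4$
$f{\left(b,A \right)} = 154 - 11 A$ ($f{\left(b,A \right)} = \left(\left(A - - 5 \left(3 - 5\right)\right) - 4\right) \left(-11\right) = \left(\left(A - \left(-5\right) \left(-2\right)\right) - 4\right) \left(-11\right) = \left(\left(A - 10\right) - 4\right) \left(-11\right) = \left(\left(-10 + A\right) - 4\right) \left(-11\right) = \left(-14 + A\right) \left(-11\right) = 154 - 11 A$)
$f{\left(\left(22 + 22\right) \left(-22\right),-740 \right)} - -30016 = \left(154 - -8140\right) - -30016 = \left(154 + 8140\right) + 30016 = 8294 + 30016 = 38310$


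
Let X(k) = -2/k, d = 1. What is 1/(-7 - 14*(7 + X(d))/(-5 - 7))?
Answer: -6/7 ≈ -0.85714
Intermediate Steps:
1/(-7 - 14*(7 + X(d))/(-5 - 7)) = 1/(-7 - 14*(7 - 2/1)/(-5 - 7)) = 1/(-7 - 14*(7 - 2*1)/(-12)) = 1/(-7 - 14*(7 - 2)*(-1)/12) = 1/(-7 - 70*(-1)/12) = 1/(-7 - 14*(-5/12)) = 1/(-7 + 35/6) = 1/(-7/6) = -6/7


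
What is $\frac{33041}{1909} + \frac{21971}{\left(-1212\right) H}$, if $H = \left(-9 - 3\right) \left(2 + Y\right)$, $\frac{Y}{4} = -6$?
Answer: $\frac{10530120049}{610818912} \approx 17.239$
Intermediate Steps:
$Y = -24$ ($Y = 4 \left(-6\right) = -24$)
$H = 264$ ($H = \left(-9 - 3\right) \left(2 - 24\right) = \left(-12\right) \left(-22\right) = 264$)
$\frac{33041}{1909} + \frac{21971}{\left(-1212\right) H} = \frac{33041}{1909} + \frac{21971}{\left(-1212\right) 264} = 33041 \cdot \frac{1}{1909} + \frac{21971}{-319968} = \frac{33041}{1909} + 21971 \left(- \frac{1}{319968}\right) = \frac{33041}{1909} - \frac{21971}{319968} = \frac{10530120049}{610818912}$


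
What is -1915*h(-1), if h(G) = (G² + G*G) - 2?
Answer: 0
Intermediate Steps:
h(G) = -2 + 2*G² (h(G) = (G² + G²) - 2 = 2*G² - 2 = -2 + 2*G²)
-1915*h(-1) = -1915*(-2 + 2*(-1)²) = -1915*(-2 + 2*1) = -1915*(-2 + 2) = -1915*0 = 0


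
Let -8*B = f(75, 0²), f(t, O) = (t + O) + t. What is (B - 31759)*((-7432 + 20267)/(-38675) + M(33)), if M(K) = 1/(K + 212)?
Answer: 33175971/3185 ≈ 10416.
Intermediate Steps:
f(t, O) = O + 2*t (f(t, O) = (O + t) + t = O + 2*t)
M(K) = 1/(212 + K)
B = -75/4 (B = -(0² + 2*75)/8 = -(0 + 150)/8 = -⅛*150 = -75/4 ≈ -18.750)
(B - 31759)*((-7432 + 20267)/(-38675) + M(33)) = (-75/4 - 31759)*((-7432 + 20267)/(-38675) + 1/(212 + 33)) = -127111*(12835*(-1/38675) + 1/245)/4 = -127111*(-151/455 + 1/245)/4 = -127111/4*(-1044/3185) = 33175971/3185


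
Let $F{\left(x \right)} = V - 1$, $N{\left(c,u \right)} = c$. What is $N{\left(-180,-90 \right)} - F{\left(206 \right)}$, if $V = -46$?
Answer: $-133$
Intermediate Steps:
$F{\left(x \right)} = -47$ ($F{\left(x \right)} = -46 - 1 = -47$)
$N{\left(-180,-90 \right)} - F{\left(206 \right)} = -180 - -47 = -180 + 47 = -133$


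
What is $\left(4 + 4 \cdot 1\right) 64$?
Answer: $512$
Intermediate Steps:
$\left(4 + 4 \cdot 1\right) 64 = \left(4 + 4\right) 64 = 8 \cdot 64 = 512$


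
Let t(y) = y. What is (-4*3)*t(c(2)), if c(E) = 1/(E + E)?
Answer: -3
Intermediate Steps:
c(E) = 1/(2*E)
(-4*3)*t(c(2)) = (-4*3)*((½)/2) = -6/2 = -12*¼ = -3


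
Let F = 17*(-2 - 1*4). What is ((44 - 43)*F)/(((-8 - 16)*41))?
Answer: 17/164 ≈ 0.10366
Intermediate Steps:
F = -102 (F = 17*(-2 - 4) = 17*(-6) = -102)
((44 - 43)*F)/(((-8 - 16)*41)) = ((44 - 43)*(-102))/(((-8 - 16)*41)) = (1*(-102))/((-24*41)) = -102/(-984) = -102*(-1/984) = 17/164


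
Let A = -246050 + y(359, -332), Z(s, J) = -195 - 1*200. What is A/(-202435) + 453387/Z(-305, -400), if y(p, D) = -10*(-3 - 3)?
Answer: -18336846259/15992365 ≈ -1146.6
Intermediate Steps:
y(p, D) = 60 (y(p, D) = -10*(-6) = 60)
Z(s, J) = -395 (Z(s, J) = -195 - 200 = -395)
A = -245990 (A = -246050 + 60 = -245990)
A/(-202435) + 453387/Z(-305, -400) = -245990/(-202435) + 453387/(-395) = -245990*(-1/202435) + 453387*(-1/395) = 49198/40487 - 453387/395 = -18336846259/15992365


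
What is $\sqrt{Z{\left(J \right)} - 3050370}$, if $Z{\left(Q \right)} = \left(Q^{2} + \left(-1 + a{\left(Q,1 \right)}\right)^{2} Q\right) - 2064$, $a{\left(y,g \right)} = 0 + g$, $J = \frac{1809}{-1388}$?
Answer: $\frac{i \sqrt{5880645135615}}{1388} \approx 1747.1 i$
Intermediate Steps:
$J = - \frac{1809}{1388}$ ($J = 1809 \left(- \frac{1}{1388}\right) = - \frac{1809}{1388} \approx -1.3033$)
$a{\left(y,g \right)} = g$
$Z{\left(Q \right)} = -2064 + Q^{2}$ ($Z{\left(Q \right)} = \left(Q^{2} + \left(-1 + 1\right)^{2} Q\right) - 2064 = \left(Q^{2} + 0^{2} Q\right) - 2064 = \left(Q^{2} + 0 Q\right) - 2064 = \left(Q^{2} + 0\right) - 2064 = Q^{2} - 2064 = -2064 + Q^{2}$)
$\sqrt{Z{\left(J \right)} - 3050370} = \sqrt{\left(-2064 + \left(- \frac{1809}{1388}\right)^{2}\right) - 3050370} = \sqrt{\left(-2064 + \frac{3272481}{1926544}\right) - 3050370} = \sqrt{- \frac{3973114335}{1926544} - 3050370} = \sqrt{- \frac{5880645135615}{1926544}} = \frac{i \sqrt{5880645135615}}{1388}$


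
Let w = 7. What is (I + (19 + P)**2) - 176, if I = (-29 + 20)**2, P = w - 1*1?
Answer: 530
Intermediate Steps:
P = 6 (P = 7 - 1*1 = 7 - 1 = 6)
I = 81 (I = (-9)**2 = 81)
(I + (19 + P)**2) - 176 = (81 + (19 + 6)**2) - 176 = (81 + 25**2) - 176 = (81 + 625) - 176 = 706 - 176 = 530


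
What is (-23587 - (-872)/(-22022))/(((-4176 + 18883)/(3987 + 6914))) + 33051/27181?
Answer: -90848623606198/5196762571 ≈ -17482.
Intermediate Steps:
(-23587 - (-872)/(-22022))/(((-4176 + 18883)/(3987 + 6914))) + 33051/27181 = (-23587 - (-872)*(-1)/22022)/((14707/10901)) + 33051*(1/27181) = (-23587 - 1*436/11011)/((14707*(1/10901))) + 33051/27181 = (-23587 - 436/11011)/(1337/991) + 33051/27181 = -259716893/11011*991/1337 + 33051/27181 = -257379440963/14721707 + 33051/27181 = -90848623606198/5196762571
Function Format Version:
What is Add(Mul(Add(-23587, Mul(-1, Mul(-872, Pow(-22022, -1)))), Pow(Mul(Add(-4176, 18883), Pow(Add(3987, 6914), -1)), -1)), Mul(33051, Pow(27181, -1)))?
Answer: Rational(-90848623606198, 5196762571) ≈ -17482.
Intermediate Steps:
Add(Mul(Add(-23587, Mul(-1, Mul(-872, Pow(-22022, -1)))), Pow(Mul(Add(-4176, 18883), Pow(Add(3987, 6914), -1)), -1)), Mul(33051, Pow(27181, -1))) = Add(Mul(Add(-23587, Mul(-1, Mul(-872, Rational(-1, 22022)))), Pow(Mul(14707, Pow(10901, -1)), -1)), Mul(33051, Rational(1, 27181))) = Add(Mul(Add(-23587, Mul(-1, Rational(436, 11011))), Pow(Mul(14707, Rational(1, 10901)), -1)), Rational(33051, 27181)) = Add(Mul(Add(-23587, Rational(-436, 11011)), Pow(Rational(1337, 991), -1)), Rational(33051, 27181)) = Add(Mul(Rational(-259716893, 11011), Rational(991, 1337)), Rational(33051, 27181)) = Add(Rational(-257379440963, 14721707), Rational(33051, 27181)) = Rational(-90848623606198, 5196762571)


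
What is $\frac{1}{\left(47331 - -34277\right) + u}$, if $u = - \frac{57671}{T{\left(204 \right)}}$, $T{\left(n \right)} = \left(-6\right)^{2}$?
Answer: $\frac{36}{2880217} \approx 1.2499 \cdot 10^{-5}$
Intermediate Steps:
$T{\left(n \right)} = 36$
$u = - \frac{57671}{36} \approx -1602.0$
$\frac{1}{\left(47331 - -34277\right) + u} = \frac{1}{\left(47331 - -34277\right) - \frac{57671}{36}} = \frac{1}{\left(47331 + 34277\right) - \frac{57671}{36}} = \frac{1}{81608 - \frac{57671}{36}} = \frac{1}{\frac{2880217}{36}} = \frac{36}{2880217}$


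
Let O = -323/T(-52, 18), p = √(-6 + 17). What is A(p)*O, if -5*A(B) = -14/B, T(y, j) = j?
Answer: -2261*√11/495 ≈ -15.149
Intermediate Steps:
p = √11 ≈ 3.3166
A(B) = 14/(5*B) (A(B) = -(-14)/(5*B) = 14/(5*B))
O = -323/18 ≈ -17.944
A(p)*O = (14/(5*(√11)))*(-323/18) = (14*(√11/11)/5)*(-323/18) = (14*√11/55)*(-323/18) = -2261*√11/495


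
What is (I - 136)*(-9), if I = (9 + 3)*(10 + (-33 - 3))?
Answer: 4032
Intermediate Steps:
I = -312 (I = 12*(10 - 36) = 12*(-26) = -312)
(I - 136)*(-9) = (-312 - 136)*(-9) = -448*(-9) = 4032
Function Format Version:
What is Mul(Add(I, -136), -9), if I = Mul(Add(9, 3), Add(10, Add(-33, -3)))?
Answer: 4032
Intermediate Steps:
I = -312 (I = Mul(12, Add(10, -36)) = Mul(12, -26) = -312)
Mul(Add(I, -136), -9) = Mul(Add(-312, -136), -9) = Mul(-448, -9) = 4032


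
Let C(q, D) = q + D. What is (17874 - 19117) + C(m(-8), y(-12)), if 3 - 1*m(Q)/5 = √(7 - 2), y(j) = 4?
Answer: -1224 - 5*√5 ≈ -1235.2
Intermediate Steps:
m(Q) = 15 - 5*√5 (m(Q) = 15 - 5*√(7 - 2) = 15 - 5*√5)
C(q, D) = D + q
(17874 - 19117) + C(m(-8), y(-12)) = (17874 - 19117) + (4 + (15 - 5*√5)) = -1243 + (19 - 5*√5) = -1224 - 5*√5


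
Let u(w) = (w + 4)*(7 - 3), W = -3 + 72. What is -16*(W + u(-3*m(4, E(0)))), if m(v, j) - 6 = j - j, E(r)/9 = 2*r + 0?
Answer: -208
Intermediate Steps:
E(r) = 18*r (E(r) = 9*(2*r + 0) = 9*(2*r) = 18*r)
m(v, j) = 6 (m(v, j) = 6 + (j - j) = 6 + 0 = 6)
W = 69
u(w) = 16 + 4*w (u(w) = (4 + w)*4 = 16 + 4*w)
-16*(W + u(-3*m(4, E(0)))) = -16*(69 + (16 + 4*(-3*6))) = -16*(69 + (16 + 4*(-18))) = -16*(69 + (16 - 72)) = -16*(69 - 56) = -16*13 = -208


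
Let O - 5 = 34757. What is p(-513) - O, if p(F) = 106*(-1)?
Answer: -34868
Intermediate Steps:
O = 34762 (O = 5 + 34757 = 34762)
p(F) = -106
p(-513) - O = -106 - 1*34762 = -106 - 34762 = -34868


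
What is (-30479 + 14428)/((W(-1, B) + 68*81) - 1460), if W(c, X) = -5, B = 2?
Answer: -16051/4043 ≈ -3.9701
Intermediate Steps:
(-30479 + 14428)/((W(-1, B) + 68*81) - 1460) = (-30479 + 14428)/((-5 + 68*81) - 1460) = -16051/((-5 + 5508) - 1460) = -16051/(5503 - 1460) = -16051/4043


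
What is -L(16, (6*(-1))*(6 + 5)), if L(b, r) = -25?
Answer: 25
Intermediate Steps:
-L(16, (6*(-1))*(6 + 5)) = -1*(-25) = 25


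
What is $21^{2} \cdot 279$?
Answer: $123039$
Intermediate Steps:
$21^{2} \cdot 279 = 441 \cdot 279 = 123039$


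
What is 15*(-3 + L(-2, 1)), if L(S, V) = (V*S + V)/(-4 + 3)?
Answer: -30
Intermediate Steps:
L(S, V) = -V - S*V (L(S, V) = (S*V + V)/(-1) = (V + S*V)*(-1) = -V - S*V)
15*(-3 + L(-2, 1)) = 15*(-3 - 1*1*(1 - 2)) = 15*(-3 - 1*1*(-1)) = 15*(-3 + 1) = 15*(-2) = -30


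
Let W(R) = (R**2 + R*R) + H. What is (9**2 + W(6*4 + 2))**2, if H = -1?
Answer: 2050624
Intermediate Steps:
W(R) = -1 + 2*R**2 (W(R) = (R**2 + R*R) - 1 = (R**2 + R**2) - 1 = 2*R**2 - 1 = -1 + 2*R**2)
(9**2 + W(6*4 + 2))**2 = (9**2 + (-1 + 2*(6*4 + 2)**2))**2 = (81 + (-1 + 2*(24 + 2)**2))**2 = (81 + (-1 + 2*26**2))**2 = (81 + (-1 + 2*676))**2 = (81 + (-1 + 1352))**2 = (81 + 1351)**2 = 1432**2 = 2050624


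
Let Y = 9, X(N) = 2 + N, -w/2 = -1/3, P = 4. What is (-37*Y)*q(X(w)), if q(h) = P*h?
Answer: -3552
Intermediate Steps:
w = ⅔ (w = -(-2)/3 = -2*(-⅓) = ⅔ ≈ 0.66667)
q(h) = 4*h
(-37*Y)*q(X(w)) = (-37*9)*(4*(2 + ⅔)) = -1332*8/3 = -333*32/3 = -3552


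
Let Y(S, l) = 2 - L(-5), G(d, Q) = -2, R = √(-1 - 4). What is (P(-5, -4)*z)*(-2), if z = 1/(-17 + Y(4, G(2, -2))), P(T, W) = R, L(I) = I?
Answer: I*√5/5 ≈ 0.44721*I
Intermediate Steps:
R = I*√5 (R = √(-5) = I*√5 ≈ 2.2361*I)
P(T, W) = I*√5
Y(S, l) = 7 (Y(S, l) = 2 - 1*(-5) = 2 + 5 = 7)
z = -⅒ (z = 1/(-17 + 7) = 1/(-10) = -⅒ ≈ -0.10000)
(P(-5, -4)*z)*(-2) = ((I*√5)*(-⅒))*(-2) = -I*√5/10*(-2) = I*√5/5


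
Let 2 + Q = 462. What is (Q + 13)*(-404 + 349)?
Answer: -26015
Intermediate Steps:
Q = 460 (Q = -2 + 462 = 460)
(Q + 13)*(-404 + 349) = (460 + 13)*(-404 + 349) = 473*(-55) = -26015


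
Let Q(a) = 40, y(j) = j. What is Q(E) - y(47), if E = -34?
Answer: -7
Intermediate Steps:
Q(E) - y(47) = 40 - 1*47 = 40 - 47 = -7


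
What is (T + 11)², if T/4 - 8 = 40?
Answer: 41209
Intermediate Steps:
T = 192 (T = 32 + 4*40 = 32 + 160 = 192)
(T + 11)² = (192 + 11)² = 203² = 41209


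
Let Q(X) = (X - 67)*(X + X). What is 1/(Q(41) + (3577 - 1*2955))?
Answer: -1/1510 ≈ -0.00066225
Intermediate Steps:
Q(X) = 2*X*(-67 + X) (Q(X) = (-67 + X)*(2*X) = 2*X*(-67 + X))
1/(Q(41) + (3577 - 1*2955)) = 1/(2*41*(-67 + 41) + (3577 - 1*2955)) = 1/(2*41*(-26) + (3577 - 2955)) = 1/(-2132 + 622) = 1/(-1510) = -1/1510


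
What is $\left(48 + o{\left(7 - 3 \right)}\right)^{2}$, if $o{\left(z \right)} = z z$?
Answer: $4096$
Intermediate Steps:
$o{\left(z \right)} = z^{2}$
$\left(48 + o{\left(7 - 3 \right)}\right)^{2} = \left(48 + \left(7 - 3\right)^{2}\right)^{2} = \left(48 + 4^{2}\right)^{2} = \left(48 + 16\right)^{2} = 64^{2} = 4096$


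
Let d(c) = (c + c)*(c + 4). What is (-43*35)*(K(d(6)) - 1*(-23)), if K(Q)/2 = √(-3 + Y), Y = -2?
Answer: -34615 - 3010*I*√5 ≈ -34615.0 - 6730.6*I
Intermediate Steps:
d(c) = 2*c*(4 + c) (d(c) = (2*c)*(4 + c) = 2*c*(4 + c))
K(Q) = 2*I*√5 (K(Q) = 2*√(-3 - 2) = 2*√(-5) = 2*(I*√5) = 2*I*√5)
(-43*35)*(K(d(6)) - 1*(-23)) = (-43*35)*(2*I*√5 - 1*(-23)) = -1505*(2*I*√5 + 23) = -1505*(23 + 2*I*√5) = -34615 - 3010*I*√5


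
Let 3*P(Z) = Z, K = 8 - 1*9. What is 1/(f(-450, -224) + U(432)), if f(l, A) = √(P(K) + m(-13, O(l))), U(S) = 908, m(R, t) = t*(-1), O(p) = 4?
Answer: 2724/2473405 - I*√39/2473405 ≈ 0.0011013 - 2.5249e-6*I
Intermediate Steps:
K = -1 (K = 8 - 9 = -1)
P(Z) = Z/3
m(R, t) = -t
f(l, A) = I*√39/3 (f(l, A) = √((⅓)*(-1) - 1*4) = √(-⅓ - 4) = √(-13/3) = I*√39/3)
1/(f(-450, -224) + U(432)) = 1/(I*√39/3 + 908) = 1/(908 + I*√39/3)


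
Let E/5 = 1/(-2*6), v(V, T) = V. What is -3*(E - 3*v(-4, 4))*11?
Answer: -1529/4 ≈ -382.25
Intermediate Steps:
E = -5/12 (E = 5/((-2*6)) = 5/(-12) = 5*(-1/12) = -5/12 ≈ -0.41667)
-3*(E - 3*v(-4, 4))*11 = -3*(-5/12 - 3*(-4))*11 = -3*(-5/12 + 12)*11 = -3*139/12*11 = -139/4*11 = -1529/4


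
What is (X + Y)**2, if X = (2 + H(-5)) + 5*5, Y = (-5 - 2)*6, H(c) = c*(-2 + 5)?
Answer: 900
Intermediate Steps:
H(c) = 3*c (H(c) = c*3 = 3*c)
Y = -42 (Y = -7*6 = -42)
X = 12 (X = (2 + 3*(-5)) + 5*5 = (2 - 15) + 25 = -13 + 25 = 12)
(X + Y)**2 = (12 - 42)**2 = (-30)**2 = 900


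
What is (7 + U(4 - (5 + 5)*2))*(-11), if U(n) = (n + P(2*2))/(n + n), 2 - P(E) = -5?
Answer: -2563/32 ≈ -80.094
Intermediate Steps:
P(E) = 7 (P(E) = 2 - 1*(-5) = 2 + 5 = 7)
U(n) = (7 + n)/(2*n) (U(n) = (n + 7)/(n + n) = (7 + n)/((2*n)) = (7 + n)*(1/(2*n)) = (7 + n)/(2*n))
(7 + U(4 - (5 + 5)*2))*(-11) = (7 + (7 + (4 - (5 + 5)*2))/(2*(4 - (5 + 5)*2)))*(-11) = (7 + (7 + (4 - 10*2))/(2*(4 - 10*2)))*(-11) = (7 + (7 + (4 - 1*20))/(2*(4 - 1*20)))*(-11) = (7 + (7 + (4 - 20))/(2*(4 - 20)))*(-11) = (7 + (½)*(7 - 16)/(-16))*(-11) = (7 + (½)*(-1/16)*(-9))*(-11) = (7 + 9/32)*(-11) = (233/32)*(-11) = -2563/32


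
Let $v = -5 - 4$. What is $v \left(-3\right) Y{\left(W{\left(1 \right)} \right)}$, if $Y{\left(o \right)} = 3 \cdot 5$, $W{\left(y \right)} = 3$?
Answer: $405$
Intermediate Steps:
$v = -9$
$Y{\left(o \right)} = 15$
$v \left(-3\right) Y{\left(W{\left(1 \right)} \right)} = \left(-9\right) \left(-3\right) 15 = 27 \cdot 15 = 405$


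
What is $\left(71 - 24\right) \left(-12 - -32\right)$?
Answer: $940$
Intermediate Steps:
$\left(71 - 24\right) \left(-12 - -32\right) = 47 \left(-12 + 32\right) = 47 \cdot 20 = 940$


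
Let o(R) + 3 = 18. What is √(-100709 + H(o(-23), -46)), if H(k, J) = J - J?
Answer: I*√100709 ≈ 317.35*I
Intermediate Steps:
o(R) = 15 (o(R) = -3 + 18 = 15)
H(k, J) = 0
√(-100709 + H(o(-23), -46)) = √(-100709 + 0) = √(-100709) = I*√100709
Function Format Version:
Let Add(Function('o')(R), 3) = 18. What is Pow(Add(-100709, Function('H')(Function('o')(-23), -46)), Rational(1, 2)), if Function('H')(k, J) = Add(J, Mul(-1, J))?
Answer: Mul(I, Pow(100709, Rational(1, 2))) ≈ Mul(317.35, I)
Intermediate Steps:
Function('o')(R) = 15 (Function('o')(R) = Add(-3, 18) = 15)
Function('H')(k, J) = 0
Pow(Add(-100709, Function('H')(Function('o')(-23), -46)), Rational(1, 2)) = Pow(Add(-100709, 0), Rational(1, 2)) = Pow(-100709, Rational(1, 2)) = Mul(I, Pow(100709, Rational(1, 2)))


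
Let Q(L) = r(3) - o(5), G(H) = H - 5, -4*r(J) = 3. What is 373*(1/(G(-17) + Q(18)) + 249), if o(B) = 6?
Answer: 10679363/115 ≈ 92864.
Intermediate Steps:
r(J) = -¾ (r(J) = -¼*3 = -¾)
G(H) = -5 + H
Q(L) = -27/4 (Q(L) = -¾ - 1*6 = -¾ - 6 = -27/4)
373*(1/(G(-17) + Q(18)) + 249) = 373*(1/((-5 - 17) - 27/4) + 249) = 373*(1/(-22 - 27/4) + 249) = 373*(1/(-115/4) + 249) = 373*(-4/115 + 249) = 373*(28631/115) = 10679363/115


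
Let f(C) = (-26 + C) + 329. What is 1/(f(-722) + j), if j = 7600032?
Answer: 1/7599613 ≈ 1.3159e-7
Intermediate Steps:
f(C) = 303 + C
1/(f(-722) + j) = 1/((303 - 722) + 7600032) = 1/(-419 + 7600032) = 1/7599613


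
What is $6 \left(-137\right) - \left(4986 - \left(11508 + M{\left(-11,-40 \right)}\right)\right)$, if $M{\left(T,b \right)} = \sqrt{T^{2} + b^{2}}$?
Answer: $5700 + \sqrt{1721} \approx 5741.5$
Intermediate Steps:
$6 \left(-137\right) - \left(4986 - \left(11508 + M{\left(-11,-40 \right)}\right)\right) = 6 \left(-137\right) - \left(4986 - \left(11508 + \sqrt{\left(-11\right)^{2} + \left(-40\right)^{2}}\right)\right) = -822 - \left(4986 - \left(11508 + \sqrt{121 + 1600}\right)\right) = -822 - \left(4986 - \left(11508 + \sqrt{1721}\right)\right) = -822 - \left(-6522 - \sqrt{1721}\right) = -822 + \left(6522 + \sqrt{1721}\right) = 5700 + \sqrt{1721}$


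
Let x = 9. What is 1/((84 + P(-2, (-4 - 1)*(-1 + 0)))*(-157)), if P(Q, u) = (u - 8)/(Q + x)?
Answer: -7/91845 ≈ -7.6215e-5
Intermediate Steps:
P(Q, u) = (-8 + u)/(9 + Q) (P(Q, u) = (u - 8)/(Q + 9) = (-8 + u)/(9 + Q))
1/((84 + P(-2, (-4 - 1)*(-1 + 0)))*(-157)) = 1/((84 + (-8 + (-4 - 1)*(-1 + 0))/(9 - 2))*(-157)) = 1/((84 + (-8 - 5*(-1))/7)*(-157)) = 1/((84 + (-8 + 5)/7)*(-157)) = 1/((84 + (⅐)*(-3))*(-157)) = 1/((84 - 3/7)*(-157)) = 1/((585/7)*(-157)) = 1/(-91845/7) = -7/91845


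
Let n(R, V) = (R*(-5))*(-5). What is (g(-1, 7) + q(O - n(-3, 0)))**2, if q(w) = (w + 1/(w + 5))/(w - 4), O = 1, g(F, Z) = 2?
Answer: 317588041/34012224 ≈ 9.3375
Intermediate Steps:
n(R, V) = 25*R (n(R, V) = -5*R*(-5) = 25*R)
q(w) = (w + 1/(5 + w))/(-4 + w)
(g(-1, 7) + q(O - n(-3, 0)))**2 = (2 + (1 + (1 - 25*(-3))**2 + 5*(1 - 25*(-3)))/(-20 + (1 - 25*(-3)) + (1 - 25*(-3))**2))**2 = (2 + (1 + (1 - 1*(-75))**2 + 5*(1 - 1*(-75)))/(-20 + (1 - 1*(-75)) + (1 - 1*(-75))**2))**2 = (2 + (1 + (1 + 75)**2 + 5*(1 + 75))/(-20 + (1 + 75) + (1 + 75)**2))**2 = (2 + (1 + 76**2 + 5*76)/(-20 + 76 + 76**2))**2 = (2 + (1 + 5776 + 380)/(-20 + 76 + 5776))**2 = (2 + 6157/5832)**2 = (17821/5832)**2 = 317588041/34012224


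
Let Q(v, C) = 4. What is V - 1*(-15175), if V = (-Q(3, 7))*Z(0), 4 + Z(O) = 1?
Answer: 15187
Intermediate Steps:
Z(O) = -3 (Z(O) = -4 + 1 = -3)
V = 12 (V = -1*4*(-3) = -4*(-3) = 12)
V - 1*(-15175) = 12 - 1*(-15175) = 12 + 15175 = 15187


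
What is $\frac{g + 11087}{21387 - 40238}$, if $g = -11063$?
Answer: $- \frac{24}{18851} \approx -0.0012731$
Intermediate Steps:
$\frac{g + 11087}{21387 - 40238} = \frac{-11063 + 11087}{21387 - 40238} = \frac{24}{-18851} = 24 \left(- \frac{1}{18851}\right) = - \frac{24}{18851}$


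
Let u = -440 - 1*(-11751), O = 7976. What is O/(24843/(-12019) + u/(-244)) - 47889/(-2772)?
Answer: -921244184681/6248378444 ≈ -147.44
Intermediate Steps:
u = 11311 (u = -440 + 11751 = 11311)
O/(24843/(-12019) + u/(-244)) - 47889/(-2772) = 7976/(24843/(-12019) + 11311/(-244)) - 47889/(-2772) = 7976/(24843*(-1/12019) + 11311*(-1/244)) - 47889*(-1/2772) = 7976/(-3549/1717 - 11311/244) + 5321/308 = 7976/(-20286943/418948) + 5321/308 = 7976*(-418948/20286943) + 5321/308 = -3341529248/20286943 + 5321/308 = -921244184681/6248378444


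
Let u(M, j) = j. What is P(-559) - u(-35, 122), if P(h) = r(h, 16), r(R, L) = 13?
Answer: -109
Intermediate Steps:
P(h) = 13
P(-559) - u(-35, 122) = 13 - 1*122 = 13 - 122 = -109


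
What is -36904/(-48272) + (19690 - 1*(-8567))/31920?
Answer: 7565469/4585840 ≈ 1.6497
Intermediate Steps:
-36904/(-48272) + (19690 - 1*(-8567))/31920 = -36904*(-1/48272) + (19690 + 8567)*(1/31920) = 659/862 + 28257*(1/31920) = 659/862 + 9419/10640 = 7565469/4585840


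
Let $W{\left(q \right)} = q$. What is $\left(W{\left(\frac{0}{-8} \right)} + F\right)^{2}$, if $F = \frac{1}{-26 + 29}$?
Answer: $\frac{1}{9} \approx 0.11111$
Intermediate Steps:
$F = \frac{1}{3} \approx 0.33333$
$\left(W{\left(\frac{0}{-8} \right)} + F\right)^{2} = \left(\frac{0}{-8} + \frac{1}{3}\right)^{2} = \left(0 \left(- \frac{1}{8}\right) + \frac{1}{3}\right)^{2} = \left(0 + \frac{1}{3}\right)^{2} = \left(\frac{1}{3}\right)^{2} = \frac{1}{9}$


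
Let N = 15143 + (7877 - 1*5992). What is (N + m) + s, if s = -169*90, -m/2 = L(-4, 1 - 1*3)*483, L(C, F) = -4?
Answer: 5682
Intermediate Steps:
N = 17028 (N = 15143 + (7877 - 5992) = 15143 + 1885 = 17028)
m = 3864 (m = -(-8)*483 = -2*(-1932) = 3864)
s = -15210
(N + m) + s = (17028 + 3864) - 15210 = 20892 - 15210 = 5682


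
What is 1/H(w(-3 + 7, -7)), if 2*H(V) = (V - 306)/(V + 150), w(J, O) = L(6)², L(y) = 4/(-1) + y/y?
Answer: -106/99 ≈ -1.0707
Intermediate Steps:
L(y) = -3 (L(y) = 4*(-1) + 1 = -4 + 1 = -3)
w(J, O) = 9 (w(J, O) = (-3)² = 9)
H(V) = (-306 + V)/(2*(150 + V)) (H(V) = ((V - 306)/(V + 150))/2 = ((-306 + V)/(150 + V))/2 = (-306 + V)/(2*(150 + V)))
1/H(w(-3 + 7, -7)) = 1/((-306 + 9)/(2*(150 + 9))) = 1/((½)*(-297)/159) = 1/((½)*(1/159)*(-297)) = 1/(-99/106) = -106/99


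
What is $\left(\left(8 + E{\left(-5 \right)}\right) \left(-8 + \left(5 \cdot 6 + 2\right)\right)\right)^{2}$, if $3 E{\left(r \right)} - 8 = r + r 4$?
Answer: $3136$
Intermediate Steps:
$E{\left(r \right)} = \frac{8}{3} + \frac{5 r}{3}$ ($E{\left(r \right)} = \frac{8}{3} + \frac{r + r 4}{3} = \frac{8}{3} + \frac{r + 4 r}{3} = \frac{8}{3} + \frac{5 r}{3}$)
$\left(\left(8 + E{\left(-5 \right)}\right) \left(-8 + \left(5 \cdot 6 + 2\right)\right)\right)^{2} = \left(\left(8 + \left(\frac{8}{3} + \frac{5}{3} \left(-5\right)\right)\right) \left(-8 + \left(5 \cdot 6 + 2\right)\right)\right)^{2} = \left(\left(8 + \left(\frac{8}{3} - \frac{25}{3}\right)\right) \left(-8 + \left(30 + 2\right)\right)\right)^{2} = \left(\left(8 - \frac{17}{3}\right) \left(-8 + 32\right)\right)^{2} = \left(\frac{7}{3} \cdot 24\right)^{2} = 56^{2} = 3136$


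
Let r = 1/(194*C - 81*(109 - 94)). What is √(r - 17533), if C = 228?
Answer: 2*I*√8111038817505/43017 ≈ 132.41*I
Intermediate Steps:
r = 1/43017 (r = 1/(194*228 - 81*(109 - 94)) = 1/(44232 - 81*15) = 1/(44232 - 1215) = 1/43017 ≈ 2.3247e-5)
√(r - 17533) = √(1/43017 - 17533) = √(-754217060/43017) = 2*I*√8111038817505/43017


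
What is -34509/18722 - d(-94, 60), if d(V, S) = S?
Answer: -1157829/18722 ≈ -61.843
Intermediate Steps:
-34509/18722 - d(-94, 60) = -34509/18722 - 1*60 = -34509*1/18722 - 60 = -34509/18722 - 60 = -1157829/18722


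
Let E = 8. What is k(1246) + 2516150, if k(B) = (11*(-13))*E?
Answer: 2515006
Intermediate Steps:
k(B) = -1144 (k(B) = (11*(-13))*8 = -143*8 = -1144)
k(1246) + 2516150 = -1144 + 2516150 = 2515006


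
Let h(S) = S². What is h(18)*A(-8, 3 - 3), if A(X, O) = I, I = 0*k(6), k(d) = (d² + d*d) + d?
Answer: 0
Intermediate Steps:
k(d) = d + 2*d² (k(d) = (d² + d²) + d = 2*d² + d = d + 2*d²)
I = 0 (I = 0*(6*(1 + 2*6)) = 0*(6*(1 + 12)) = 0*(6*13) = 0*78 = 0)
A(X, O) = 0
h(18)*A(-8, 3 - 3) = 18²*0 = 324*0 = 0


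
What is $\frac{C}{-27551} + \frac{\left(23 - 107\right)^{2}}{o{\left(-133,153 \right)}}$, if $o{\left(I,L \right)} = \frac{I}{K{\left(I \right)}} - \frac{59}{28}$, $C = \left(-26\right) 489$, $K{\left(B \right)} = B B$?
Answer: $- \frac{11489602238}{3443875} \approx -3336.2$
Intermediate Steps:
$K{\left(B \right)} = B^{2}$
$C = -12714$
$o{\left(I,L \right)} = - \frac{59}{28} + \frac{1}{I}$ ($o{\left(I,L \right)} = \frac{I}{I^{2}} - \frac{59}{28} = \frac{1}{I} - \frac{59}{28} = - \frac{59}{28} + \frac{1}{I}$)
$\frac{C}{-27551} + \frac{\left(23 - 107\right)^{2}}{o{\left(-133,153 \right)}} = - \frac{12714}{-27551} + \frac{\left(23 - 107\right)^{2}}{- \frac{59}{28} + \frac{1}{-133}} = \left(-12714\right) \left(- \frac{1}{27551}\right) + \frac{\left(-84\right)^{2}}{- \frac{59}{28} - \frac{1}{133}} = \frac{12714}{27551} + \frac{7056}{- \frac{1125}{532}} = \frac{12714}{27551} + 7056 \left(- \frac{532}{1125}\right) = \frac{12714}{27551} - \frac{417088}{125} = - \frac{11489602238}{3443875}$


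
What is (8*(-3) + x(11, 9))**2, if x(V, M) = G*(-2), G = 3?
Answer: 900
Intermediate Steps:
x(V, M) = -6 (x(V, M) = 3*(-2) = -6)
(8*(-3) + x(11, 9))**2 = (8*(-3) - 6)**2 = (-24 - 6)**2 = (-30)**2 = 900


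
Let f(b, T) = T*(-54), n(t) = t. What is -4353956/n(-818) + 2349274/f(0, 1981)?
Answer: 115959595753/21876183 ≈ 5300.7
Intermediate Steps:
f(b, T) = -54*T
-4353956/n(-818) + 2349274/f(0, 1981) = -4353956/(-818) + 2349274/((-54*1981)) = -4353956*(-1/818) + 2349274/(-106974) = 2176978/409 + 2349274*(-1/106974) = 2176978/409 - 1174637/53487 = 115959595753/21876183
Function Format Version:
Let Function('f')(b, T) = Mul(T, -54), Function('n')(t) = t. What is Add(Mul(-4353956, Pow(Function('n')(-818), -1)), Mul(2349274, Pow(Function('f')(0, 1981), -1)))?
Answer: Rational(115959595753, 21876183) ≈ 5300.7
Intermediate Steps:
Function('f')(b, T) = Mul(-54, T)
Add(Mul(-4353956, Pow(Function('n')(-818), -1)), Mul(2349274, Pow(Function('f')(0, 1981), -1))) = Add(Mul(-4353956, Pow(-818, -1)), Mul(2349274, Pow(Mul(-54, 1981), -1))) = Add(Mul(-4353956, Rational(-1, 818)), Mul(2349274, Pow(-106974, -1))) = Add(Rational(2176978, 409), Mul(2349274, Rational(-1, 106974))) = Add(Rational(2176978, 409), Rational(-1174637, 53487)) = Rational(115959595753, 21876183)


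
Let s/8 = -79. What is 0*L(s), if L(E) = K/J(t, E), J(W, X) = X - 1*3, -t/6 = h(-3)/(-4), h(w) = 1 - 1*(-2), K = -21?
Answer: 0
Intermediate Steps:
s = -632 (s = 8*(-79) = -632)
h(w) = 3 (h(w) = 1 + 2 = 3)
t = 9/2 (t = -18/(-4) = -18*(-1)/4 = -6*(-¾) = 9/2 ≈ 4.5000)
J(W, X) = -3 + X (J(W, X) = X - 3 = -3 + X)
L(E) = -21/(-3 + E)
0*L(s) = 0*(-21/(-3 - 632)) = 0*(-21/(-635)) = 0*(-21*(-1/635)) = 0*(21/635) = 0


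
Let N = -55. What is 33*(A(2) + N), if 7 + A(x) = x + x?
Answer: -1914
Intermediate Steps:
A(x) = -7 + 2*x (A(x) = -7 + (x + x) = -7 + 2*x)
33*(A(2) + N) = 33*((-7 + 2*2) - 55) = 33*((-7 + 4) - 55) = 33*(-3 - 55) = 33*(-58) = -1914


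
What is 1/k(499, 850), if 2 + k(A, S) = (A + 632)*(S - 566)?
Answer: 1/321202 ≈ 3.1133e-6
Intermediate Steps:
k(A, S) = -2 + (-566 + S)*(632 + A) (k(A, S) = -2 + (A + 632)*(S - 566) = -2 + (632 + A)*(-566 + S) = -2 + (-566 + S)*(632 + A))
1/k(499, 850) = 1/(-357714 - 566*499 + 632*850 + 499*850) = 1/(-357714 - 282434 + 537200 + 424150) = 1/321202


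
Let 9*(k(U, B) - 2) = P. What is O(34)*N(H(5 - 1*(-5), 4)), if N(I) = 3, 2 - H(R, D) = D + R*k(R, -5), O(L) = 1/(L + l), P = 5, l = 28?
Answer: 3/62 ≈ 0.048387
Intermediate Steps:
k(U, B) = 23/9 (k(U, B) = 2 + (⅑)*5 = 2 + 5/9 = 23/9)
O(L) = 1/(28 + L) (O(L) = 1/(L + 28) = 1/(28 + L))
H(R, D) = 2 - D - 23*R/9 (H(R, D) = 2 - (D + R*(23/9)) = 2 - (D + 23*R/9) = 2 + (-D - 23*R/9) = 2 - D - 23*R/9)
O(34)*N(H(5 - 1*(-5), 4)) = 3/(28 + 34) = 3/62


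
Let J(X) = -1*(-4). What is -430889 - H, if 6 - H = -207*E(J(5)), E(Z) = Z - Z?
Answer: -430895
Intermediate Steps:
J(X) = 4
E(Z) = 0
H = 6 (H = 6 - (-207)*0 = 6 - 1*0 = 6 + 0 = 6)
-430889 - H = -430889 - 1*6 = -430889 - 6 = -430895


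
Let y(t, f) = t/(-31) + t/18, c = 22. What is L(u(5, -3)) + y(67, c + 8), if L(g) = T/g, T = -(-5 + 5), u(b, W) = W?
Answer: 871/558 ≈ 1.5609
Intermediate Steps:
T = 0 (T = -1*0 = 0)
y(t, f) = 13*t/558 (y(t, f) = t*(-1/31) + t*(1/18) = -t/31 + t/18 = 13*t/558)
L(g) = 0 (L(g) = 0/g = 0)
L(u(5, -3)) + y(67, c + 8) = 0 + (13/558)*67 = 0 + 871/558 = 871/558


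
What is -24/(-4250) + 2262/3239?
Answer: 4845618/6882875 ≈ 0.70401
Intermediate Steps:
-24/(-4250) + 2262/3239 = -24*(-1/4250) + 2262*(1/3239) = 12/2125 + 2262/3239 = 4845618/6882875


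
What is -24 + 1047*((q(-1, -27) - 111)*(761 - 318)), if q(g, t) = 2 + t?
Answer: -63079680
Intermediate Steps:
-24 + 1047*((q(-1, -27) - 111)*(761 - 318)) = -24 + 1047*(((2 - 27) - 111)*(761 - 318)) = -24 + 1047*((-25 - 111)*443) = -24 + 1047*(-136*443) = -24 + 1047*(-60248) = -24 - 63079656 = -63079680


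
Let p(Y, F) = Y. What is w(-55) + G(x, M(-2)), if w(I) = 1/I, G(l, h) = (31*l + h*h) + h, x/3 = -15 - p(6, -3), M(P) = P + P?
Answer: -106756/55 ≈ -1941.0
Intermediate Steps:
M(P) = 2*P
x = -63 (x = 3*(-15 - 1*6) = 3*(-15 - 6) = 3*(-21) = -63)
G(l, h) = h + h² + 31*l (G(l, h) = (31*l + h²) + h = (h² + 31*l) + h = h + h² + 31*l)
w(-55) + G(x, M(-2)) = 1/(-55) + (2*(-2) + (2*(-2))² + 31*(-63)) = -1/55 + (-4 + (-4)² - 1953) = -1/55 + (-4 + 16 - 1953) = -1/55 - 1941 = -106756/55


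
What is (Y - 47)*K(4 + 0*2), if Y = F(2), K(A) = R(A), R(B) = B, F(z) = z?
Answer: -180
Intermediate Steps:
K(A) = A
Y = 2
(Y - 47)*K(4 + 0*2) = (2 - 47)*(4 + 0*2) = -45*(4 + 0) = -45*4 = -180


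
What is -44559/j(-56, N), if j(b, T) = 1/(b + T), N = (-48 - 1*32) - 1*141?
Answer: 12342843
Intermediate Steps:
N = -221 (N = (-48 - 32) - 141 = -80 - 141 = -221)
j(b, T) = 1/(T + b)
-44559/j(-56, N) = -44559/(1/(-221 - 56)) = -44559/(1/(-277)) = -44559/(-1/277) = -44559*(-277) = 12342843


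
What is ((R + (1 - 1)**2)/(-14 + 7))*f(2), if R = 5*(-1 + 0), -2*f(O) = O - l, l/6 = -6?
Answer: -95/7 ≈ -13.571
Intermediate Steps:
l = -36 (l = 6*(-6) = -36)
f(O) = -18 - O/2 (f(O) = -(O - 1*(-36))/2 = -(O + 36)/2 = -(36 + O)/2 = -18 - O/2)
R = -5 (R = 5*(-1) = -5)
((R + (1 - 1)**2)/(-14 + 7))*f(2) = ((-5 + (1 - 1)**2)/(-14 + 7))*(-18 - 1/2*2) = ((-5 + 0**2)/(-7))*(-18 - 1) = ((-5 + 0)*(-1/7))*(-19) = -5*(-1/7)*(-19) = (5/7)*(-19) = -95/7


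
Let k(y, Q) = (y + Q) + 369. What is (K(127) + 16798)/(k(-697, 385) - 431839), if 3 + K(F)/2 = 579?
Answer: -8975/215891 ≈ -0.041572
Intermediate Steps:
k(y, Q) = 369 + Q + y (k(y, Q) = (Q + y) + 369 = 369 + Q + y)
K(F) = 1152 (K(F) = -6 + 2*579 = -6 + 1158 = 1152)
(K(127) + 16798)/(k(-697, 385) - 431839) = (1152 + 16798)/((369 + 385 - 697) - 431839) = 17950/(57 - 431839) = 17950/(-431782) = 17950*(-1/431782) = -8975/215891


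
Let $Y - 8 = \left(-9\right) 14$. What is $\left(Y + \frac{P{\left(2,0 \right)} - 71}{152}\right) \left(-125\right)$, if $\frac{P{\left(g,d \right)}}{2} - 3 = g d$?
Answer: $\frac{2250125}{152} \approx 14803.0$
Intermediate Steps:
$P{\left(g,d \right)} = 6 + 2 d g$ ($P{\left(g,d \right)} = 6 + 2 g d = 6 + 2 d g$)
$Y = -118$ ($Y = 8 - 126 = -118$)
$\left(Y + \frac{P{\left(2,0 \right)} - 71}{152}\right) \left(-125\right) = \left(-118 + \frac{\left(6 + 2 \cdot 0 \cdot 2\right) - 71}{152}\right) \left(-125\right) = \left(-118 + \left(\left(6 + 0\right) - 71\right) \frac{1}{152}\right) \left(-125\right) = \left(-118 + \left(6 - 71\right) \frac{1}{152}\right) \left(-125\right) = \left(-118 - \frac{65}{152}\right) \left(-125\right) = \left(- \frac{18001}{152}\right) \left(-125\right) = \frac{2250125}{152}$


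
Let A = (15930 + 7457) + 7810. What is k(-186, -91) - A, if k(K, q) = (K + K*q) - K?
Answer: -14271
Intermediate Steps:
k(K, q) = K*q
A = 31197 (A = 23387 + 7810 = 31197)
k(-186, -91) - A = -186*(-91) - 1*31197 = 16926 - 31197 = -14271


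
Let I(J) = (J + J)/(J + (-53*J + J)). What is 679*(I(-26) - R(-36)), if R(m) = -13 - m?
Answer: -797825/51 ≈ -15644.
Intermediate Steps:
I(J) = -2/51 (I(J) = (2*J)/(J - 52*J) = (2*J)/((-51*J)) = (2*J)*(-1/(51*J)) = -2/51)
679*(I(-26) - R(-36)) = 679*(-2/51 - (-13 - 1*(-36))) = 679*(-2/51 - (-13 + 36)) = 679*(-2/51 - 1*23) = 679*(-2/51 - 23) = 679*(-1175/51) = -797825/51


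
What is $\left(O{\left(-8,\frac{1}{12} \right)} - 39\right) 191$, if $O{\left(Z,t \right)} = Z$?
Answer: $-8977$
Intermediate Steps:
$\left(O{\left(-8,\frac{1}{12} \right)} - 39\right) 191 = \left(-8 - 39\right) 191 = \left(-47\right) 191 = -8977$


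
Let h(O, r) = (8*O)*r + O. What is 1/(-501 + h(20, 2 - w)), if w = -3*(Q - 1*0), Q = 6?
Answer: 1/2719 ≈ 0.00036778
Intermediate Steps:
w = -18 (w = -3*(6 - 1*0) = -3*(6 + 0) = -3*6 = -18)
h(O, r) = O + 8*O*r (h(O, r) = 8*O*r + O = O + 8*O*r)
1/(-501 + h(20, 2 - w)) = 1/(-501 + 20*(1 + 8*(2 - 1*(-18)))) = 1/(-501 + 20*(1 + 8*(2 + 18))) = 1/(-501 + 20*(1 + 8*20)) = 1/(-501 + 20*(1 + 160)) = 1/(-501 + 20*161) = 1/(-501 + 3220) = 1/2719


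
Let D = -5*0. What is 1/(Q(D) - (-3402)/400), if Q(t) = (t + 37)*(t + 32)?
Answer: 200/238501 ≈ 0.00083857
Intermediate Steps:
D = 0
Q(t) = (32 + t)*(37 + t) (Q(t) = (37 + t)*(32 + t) = (32 + t)*(37 + t))
1/(Q(D) - (-3402)/400) = 1/((1184 + 0² + 69*0) - (-3402)/400) = 1/((1184 + 0 + 0) - (-3402)/400) = 1/(1184 - 1*(-1701/200)) = 1/(1184 + 1701/200) = 1/(238501/200) = 200/238501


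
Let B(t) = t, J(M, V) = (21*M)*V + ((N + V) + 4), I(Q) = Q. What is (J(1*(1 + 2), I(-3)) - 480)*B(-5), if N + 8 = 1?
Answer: 3375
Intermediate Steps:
N = -7 (N = -8 + 1 = -7)
J(M, V) = -3 + V + 21*M*V (J(M, V) = (21*M)*V + ((-7 + V) + 4) = 21*M*V + (-3 + V) = -3 + V + 21*M*V)
(J(1*(1 + 2), I(-3)) - 480)*B(-5) = ((-3 - 3 + 21*(1*(1 + 2))*(-3)) - 480)*(-5) = ((-3 - 3 + 21*(1*3)*(-3)) - 480)*(-5) = ((-3 - 3 + 21*3*(-3)) - 480)*(-5) = ((-3 - 3 - 189) - 480)*(-5) = (-195 - 480)*(-5) = -675*(-5) = 3375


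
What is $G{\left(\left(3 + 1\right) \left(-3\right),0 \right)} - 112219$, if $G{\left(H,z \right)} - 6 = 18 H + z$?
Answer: $-112429$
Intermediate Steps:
$G{\left(H,z \right)} = 6 + z + 18 H$ ($G{\left(H,z \right)} = 6 + \left(18 H + z\right) = 6 + \left(z + 18 H\right) = 6 + z + 18 H$)
$G{\left(\left(3 + 1\right) \left(-3\right),0 \right)} - 112219 = \left(6 + 0 + 18 \left(3 + 1\right) \left(-3\right)\right) - 112219 = \left(6 + 0 + 18 \cdot 4 \left(-3\right)\right) - 112219 = \left(6 + 0 + 18 \left(-12\right)\right) - 112219 = \left(6 + 0 - 216\right) - 112219 = -210 - 112219 = -112429$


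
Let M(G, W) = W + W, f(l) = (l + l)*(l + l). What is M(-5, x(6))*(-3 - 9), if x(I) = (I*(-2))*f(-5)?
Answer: 28800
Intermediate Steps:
f(l) = 4*l² (f(l) = (2*l)*(2*l) = 4*l²)
x(I) = -200*I (x(I) = (I*(-2))*(4*(-5)²) = (-2*I)*(4*25) = -2*I*100 = -200*I)
M(G, W) = 2*W
M(-5, x(6))*(-3 - 9) = (2*(-200*6))*(-3 - 9) = (2*(-1200))*(-12) = -2400*(-12) = 28800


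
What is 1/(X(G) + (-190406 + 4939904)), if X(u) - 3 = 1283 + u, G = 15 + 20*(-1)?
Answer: 1/4750779 ≈ 2.1049e-7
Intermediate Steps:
G = -5 (G = 15 - 20 = -5)
X(u) = 1286 + u (X(u) = 3 + (1283 + u) = 1286 + u)
1/(X(G) + (-190406 + 4939904)) = 1/((1286 - 5) + (-190406 + 4939904)) = 1/(1281 + 4749498) = 1/4750779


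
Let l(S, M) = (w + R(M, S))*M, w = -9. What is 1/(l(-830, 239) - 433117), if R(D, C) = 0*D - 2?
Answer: -1/435746 ≈ -2.2949e-6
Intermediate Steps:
R(D, C) = -2 (R(D, C) = 0 - 2 = -2)
l(S, M) = -11*M (l(S, M) = (-9 - 2)*M = -11*M)
1/(l(-830, 239) - 433117) = 1/(-11*239 - 433117) = 1/(-2629 - 433117) = 1/(-435746) = -1/435746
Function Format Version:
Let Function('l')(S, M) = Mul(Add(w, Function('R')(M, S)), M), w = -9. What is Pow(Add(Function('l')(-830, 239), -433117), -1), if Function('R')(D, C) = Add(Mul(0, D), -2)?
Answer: Rational(-1, 435746) ≈ -2.2949e-6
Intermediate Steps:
Function('R')(D, C) = -2 (Function('R')(D, C) = Add(0, -2) = -2)
Function('l')(S, M) = Mul(-11, M) (Function('l')(S, M) = Mul(Add(-9, -2), M) = Mul(-11, M))
Pow(Add(Function('l')(-830, 239), -433117), -1) = Pow(Add(Mul(-11, 239), -433117), -1) = Pow(Add(-2629, -433117), -1) = Pow(-435746, -1) = Rational(-1, 435746)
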